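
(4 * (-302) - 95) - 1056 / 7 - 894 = -2347.86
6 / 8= 3 / 4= 0.75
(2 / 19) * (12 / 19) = 24 / 361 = 0.07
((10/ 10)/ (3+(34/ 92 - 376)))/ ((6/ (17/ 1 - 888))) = 20033/ 51423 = 0.39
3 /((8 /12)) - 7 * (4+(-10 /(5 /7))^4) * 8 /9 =-4302959 /18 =-239053.28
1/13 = 0.08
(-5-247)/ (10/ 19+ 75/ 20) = -58.93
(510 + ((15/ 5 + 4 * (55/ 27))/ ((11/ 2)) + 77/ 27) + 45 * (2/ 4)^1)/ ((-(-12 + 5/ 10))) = 35467/ 759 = 46.73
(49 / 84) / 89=7 / 1068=0.01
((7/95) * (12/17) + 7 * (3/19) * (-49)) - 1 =-4684/85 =-55.11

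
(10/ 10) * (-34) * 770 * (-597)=15629460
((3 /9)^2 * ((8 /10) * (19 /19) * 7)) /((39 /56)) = 1568 /1755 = 0.89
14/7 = 2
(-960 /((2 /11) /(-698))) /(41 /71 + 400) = 261666240 /28441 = 9200.32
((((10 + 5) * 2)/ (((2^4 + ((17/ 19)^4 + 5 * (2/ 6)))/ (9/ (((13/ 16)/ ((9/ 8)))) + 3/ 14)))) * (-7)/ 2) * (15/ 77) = -202939119225/ 14329467152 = -14.16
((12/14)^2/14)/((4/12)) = 54/343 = 0.16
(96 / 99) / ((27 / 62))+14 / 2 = 8221 / 891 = 9.23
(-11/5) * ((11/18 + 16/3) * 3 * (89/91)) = -104753/2730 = -38.37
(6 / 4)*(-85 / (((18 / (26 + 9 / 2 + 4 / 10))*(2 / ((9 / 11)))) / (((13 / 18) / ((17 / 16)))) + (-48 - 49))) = 341445 / 254156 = 1.34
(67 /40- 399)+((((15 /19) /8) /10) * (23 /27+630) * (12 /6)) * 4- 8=-2431763 /6840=-355.52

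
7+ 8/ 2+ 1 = 12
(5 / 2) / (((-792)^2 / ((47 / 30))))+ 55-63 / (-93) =12991893425 / 233342208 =55.68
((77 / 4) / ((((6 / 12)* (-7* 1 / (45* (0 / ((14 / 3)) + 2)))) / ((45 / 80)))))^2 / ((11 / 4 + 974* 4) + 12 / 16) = 1804275 / 90752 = 19.88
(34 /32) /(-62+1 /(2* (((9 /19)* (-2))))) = -153 /9004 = -0.02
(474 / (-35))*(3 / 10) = -711 / 175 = -4.06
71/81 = 0.88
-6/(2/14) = -42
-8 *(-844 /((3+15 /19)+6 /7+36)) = 449008 /2703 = 166.11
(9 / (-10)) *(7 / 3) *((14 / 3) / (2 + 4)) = -49 / 30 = -1.63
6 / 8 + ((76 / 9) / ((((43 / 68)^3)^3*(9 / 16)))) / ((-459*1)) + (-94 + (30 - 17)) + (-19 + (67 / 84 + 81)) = -299694868304171907047 / 15388380592282258974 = -19.48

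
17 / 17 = 1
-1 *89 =-89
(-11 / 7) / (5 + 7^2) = -11 / 378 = -0.03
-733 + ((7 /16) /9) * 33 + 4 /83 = -2913689 /3984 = -731.35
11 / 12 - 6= -61 / 12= -5.08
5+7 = 12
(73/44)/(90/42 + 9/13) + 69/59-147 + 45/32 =-385355239/2679072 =-143.84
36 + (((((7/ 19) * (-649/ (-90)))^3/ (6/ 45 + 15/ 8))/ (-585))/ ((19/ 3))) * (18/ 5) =743931375910486/ 20669969458125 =35.99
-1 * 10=-10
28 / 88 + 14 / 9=371 / 198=1.87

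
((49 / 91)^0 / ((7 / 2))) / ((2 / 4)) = 4 / 7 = 0.57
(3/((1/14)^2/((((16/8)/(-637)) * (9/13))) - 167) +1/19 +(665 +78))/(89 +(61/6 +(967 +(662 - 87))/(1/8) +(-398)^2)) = 206564004/47493356669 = 0.00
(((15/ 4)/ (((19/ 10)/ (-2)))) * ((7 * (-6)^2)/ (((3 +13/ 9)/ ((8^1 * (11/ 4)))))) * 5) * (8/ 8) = -467775/ 19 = -24619.74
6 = 6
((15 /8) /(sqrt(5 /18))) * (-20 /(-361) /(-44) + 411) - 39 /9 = -13 /3 + 3672171 * sqrt(10) /7942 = 1457.82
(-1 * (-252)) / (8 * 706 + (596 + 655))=252 / 6899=0.04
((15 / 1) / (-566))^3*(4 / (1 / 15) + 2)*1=-104625 / 90660748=-0.00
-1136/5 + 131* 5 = 2139/5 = 427.80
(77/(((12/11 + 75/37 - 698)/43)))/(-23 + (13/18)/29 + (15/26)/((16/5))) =20902074336/99994758239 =0.21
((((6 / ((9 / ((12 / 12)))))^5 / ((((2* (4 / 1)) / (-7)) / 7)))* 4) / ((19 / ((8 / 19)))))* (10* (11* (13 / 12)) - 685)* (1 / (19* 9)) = 10646720 / 45001899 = 0.24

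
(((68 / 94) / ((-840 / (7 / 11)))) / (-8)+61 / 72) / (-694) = -630791 / 516669120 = -0.00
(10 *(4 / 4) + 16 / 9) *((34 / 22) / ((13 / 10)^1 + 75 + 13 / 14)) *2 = 140 / 297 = 0.47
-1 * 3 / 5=-0.60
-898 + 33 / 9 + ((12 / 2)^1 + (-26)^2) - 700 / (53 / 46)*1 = -130361 / 159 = -819.88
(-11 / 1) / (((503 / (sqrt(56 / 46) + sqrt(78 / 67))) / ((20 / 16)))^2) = -504625 / 3119094952-275 * sqrt(841386) / 1559547476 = -0.00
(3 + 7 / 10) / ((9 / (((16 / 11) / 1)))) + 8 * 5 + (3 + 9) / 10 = 4138 / 99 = 41.80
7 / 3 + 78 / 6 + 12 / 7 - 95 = -1637 / 21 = -77.95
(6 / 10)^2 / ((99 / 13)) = 13 / 275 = 0.05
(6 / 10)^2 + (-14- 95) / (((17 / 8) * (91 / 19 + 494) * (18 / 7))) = 11600129 / 36249525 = 0.32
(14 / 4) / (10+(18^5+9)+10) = 7 / 3779194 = 0.00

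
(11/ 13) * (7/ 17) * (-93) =-7161/ 221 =-32.40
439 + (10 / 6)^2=3976 / 9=441.78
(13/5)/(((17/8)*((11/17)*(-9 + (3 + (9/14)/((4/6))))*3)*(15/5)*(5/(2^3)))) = -23296/348975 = -0.07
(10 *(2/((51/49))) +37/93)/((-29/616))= -19101544/45849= -416.62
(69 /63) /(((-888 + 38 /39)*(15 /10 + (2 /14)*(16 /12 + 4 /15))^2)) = -14950 /36177911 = -0.00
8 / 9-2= -10 / 9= -1.11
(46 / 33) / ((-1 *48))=-23 / 792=-0.03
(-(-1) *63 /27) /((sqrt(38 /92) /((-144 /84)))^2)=2208 /133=16.60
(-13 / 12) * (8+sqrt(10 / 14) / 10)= -26 / 3 - 13 * sqrt(35) / 840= -8.76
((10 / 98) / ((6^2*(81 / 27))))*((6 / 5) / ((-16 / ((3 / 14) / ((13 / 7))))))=-1 / 122304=-0.00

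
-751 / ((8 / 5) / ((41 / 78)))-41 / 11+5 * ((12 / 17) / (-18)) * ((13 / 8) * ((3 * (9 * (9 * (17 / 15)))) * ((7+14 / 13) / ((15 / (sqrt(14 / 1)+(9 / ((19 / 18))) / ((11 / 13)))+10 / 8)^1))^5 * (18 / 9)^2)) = -172426875783563607189445298319815044191600098983 / 1781326424333823752667192790859150400351408-69500169674402896155991913594986827253598208 * sqrt(14) / 3373724288511029834596956043293845455211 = -173876.65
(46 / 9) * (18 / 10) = 46 / 5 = 9.20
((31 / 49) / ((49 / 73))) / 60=2263 / 144060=0.02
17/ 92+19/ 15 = 2003/ 1380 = 1.45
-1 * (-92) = 92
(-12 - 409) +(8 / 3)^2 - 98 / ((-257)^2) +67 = -206205860 / 594441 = -346.89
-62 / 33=-1.88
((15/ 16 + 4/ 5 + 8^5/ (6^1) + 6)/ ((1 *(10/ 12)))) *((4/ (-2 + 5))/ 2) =1312577/ 300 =4375.26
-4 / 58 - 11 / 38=-395 / 1102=-0.36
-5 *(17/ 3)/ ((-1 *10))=17/ 6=2.83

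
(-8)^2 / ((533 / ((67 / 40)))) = 536 / 2665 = 0.20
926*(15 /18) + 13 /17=39394 /51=772.43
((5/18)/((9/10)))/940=5/15228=0.00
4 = 4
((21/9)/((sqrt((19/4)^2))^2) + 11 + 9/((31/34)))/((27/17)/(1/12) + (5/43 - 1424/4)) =-514750463/8266310487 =-0.06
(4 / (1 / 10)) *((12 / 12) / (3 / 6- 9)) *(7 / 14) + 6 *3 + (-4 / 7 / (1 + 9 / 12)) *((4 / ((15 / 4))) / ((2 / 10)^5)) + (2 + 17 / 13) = -34744217 / 32487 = -1069.48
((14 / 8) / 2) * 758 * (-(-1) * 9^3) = 1934037 / 4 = 483509.25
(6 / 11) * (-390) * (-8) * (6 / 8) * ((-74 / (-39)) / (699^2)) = 2960 / 597179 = 0.00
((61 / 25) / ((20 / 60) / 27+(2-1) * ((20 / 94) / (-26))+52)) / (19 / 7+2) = 7044219 / 707777950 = 0.01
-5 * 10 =-50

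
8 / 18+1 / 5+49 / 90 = 107 / 90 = 1.19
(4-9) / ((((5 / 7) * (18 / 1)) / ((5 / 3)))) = -35 / 54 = -0.65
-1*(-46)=46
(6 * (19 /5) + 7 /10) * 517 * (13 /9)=17549.28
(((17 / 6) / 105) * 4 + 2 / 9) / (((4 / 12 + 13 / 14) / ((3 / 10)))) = 104 / 1325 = 0.08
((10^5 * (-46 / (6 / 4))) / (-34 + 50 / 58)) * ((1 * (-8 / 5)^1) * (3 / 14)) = -213440000 / 6727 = -31728.85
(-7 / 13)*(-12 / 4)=21 / 13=1.62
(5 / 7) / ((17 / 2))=10 / 119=0.08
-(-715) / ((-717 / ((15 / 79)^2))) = -53625 / 1491599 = -0.04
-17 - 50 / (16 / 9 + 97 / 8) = -20617 / 1001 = -20.60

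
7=7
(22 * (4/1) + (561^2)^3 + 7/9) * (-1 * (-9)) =280556074917247048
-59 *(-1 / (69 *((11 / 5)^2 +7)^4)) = 0.00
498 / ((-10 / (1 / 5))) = -249 / 25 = -9.96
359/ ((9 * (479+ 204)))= 359/ 6147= 0.06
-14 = -14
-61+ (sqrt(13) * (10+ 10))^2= 5139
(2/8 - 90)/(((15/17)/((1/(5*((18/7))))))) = -7.91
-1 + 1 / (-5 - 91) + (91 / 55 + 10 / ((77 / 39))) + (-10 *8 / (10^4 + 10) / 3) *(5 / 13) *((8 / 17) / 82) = 2259556541 / 395784480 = 5.71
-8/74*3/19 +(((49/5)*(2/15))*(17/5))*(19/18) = 11085881/2372625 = 4.67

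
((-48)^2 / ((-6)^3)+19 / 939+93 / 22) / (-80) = 132607 / 1652640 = 0.08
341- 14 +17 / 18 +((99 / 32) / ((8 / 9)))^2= 200574433 / 589824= 340.06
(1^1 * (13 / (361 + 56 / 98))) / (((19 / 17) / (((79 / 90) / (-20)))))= -122213 / 86560200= -0.00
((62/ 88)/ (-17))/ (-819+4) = 31/ 609620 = 0.00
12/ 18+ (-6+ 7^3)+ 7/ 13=338.21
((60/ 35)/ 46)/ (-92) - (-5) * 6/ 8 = 55539/ 14812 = 3.75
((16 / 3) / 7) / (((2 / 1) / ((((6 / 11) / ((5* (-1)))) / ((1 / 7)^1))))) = -16 / 55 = -0.29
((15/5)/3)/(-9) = -1/9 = -0.11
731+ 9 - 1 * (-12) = 752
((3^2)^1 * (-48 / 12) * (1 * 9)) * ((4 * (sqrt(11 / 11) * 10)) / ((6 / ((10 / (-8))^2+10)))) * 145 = -3621375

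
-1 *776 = -776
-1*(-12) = 12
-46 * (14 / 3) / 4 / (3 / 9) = -161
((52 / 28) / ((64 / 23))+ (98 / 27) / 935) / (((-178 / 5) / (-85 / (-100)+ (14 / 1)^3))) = -138928917541 / 2684183040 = -51.76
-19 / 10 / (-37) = 19 / 370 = 0.05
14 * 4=56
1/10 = 0.10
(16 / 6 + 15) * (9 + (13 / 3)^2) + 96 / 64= 26581 / 54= 492.24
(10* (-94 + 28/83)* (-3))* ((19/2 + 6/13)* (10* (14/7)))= 46464600/83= 559814.46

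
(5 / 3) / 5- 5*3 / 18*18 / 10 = -7 / 6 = -1.17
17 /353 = 0.05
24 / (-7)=-24 / 7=-3.43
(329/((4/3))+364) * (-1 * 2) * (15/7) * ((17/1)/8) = -88995/16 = -5562.19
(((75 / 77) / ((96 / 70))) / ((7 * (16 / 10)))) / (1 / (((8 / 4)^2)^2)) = 625 / 616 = 1.01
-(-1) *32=32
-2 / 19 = -0.11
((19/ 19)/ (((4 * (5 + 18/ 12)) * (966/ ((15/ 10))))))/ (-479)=-1/ 8020376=-0.00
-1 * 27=-27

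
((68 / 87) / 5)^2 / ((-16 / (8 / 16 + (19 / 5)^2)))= -23987 / 1051250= -0.02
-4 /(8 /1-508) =1 /125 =0.01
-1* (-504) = 504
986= 986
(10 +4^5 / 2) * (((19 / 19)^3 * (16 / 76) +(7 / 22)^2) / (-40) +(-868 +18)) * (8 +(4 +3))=-244818156861 / 36784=-6655561.03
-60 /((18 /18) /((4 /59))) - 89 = -5491 /59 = -93.07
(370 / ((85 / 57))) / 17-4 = 3062 / 289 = 10.60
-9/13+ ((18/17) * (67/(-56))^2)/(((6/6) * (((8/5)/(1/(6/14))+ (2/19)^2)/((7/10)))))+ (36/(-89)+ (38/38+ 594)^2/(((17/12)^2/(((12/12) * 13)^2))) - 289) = 330387318896632093/11082616064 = 29811311.43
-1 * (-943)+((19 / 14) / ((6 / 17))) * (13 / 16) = 1271591 / 1344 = 946.12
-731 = -731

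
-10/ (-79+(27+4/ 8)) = 0.19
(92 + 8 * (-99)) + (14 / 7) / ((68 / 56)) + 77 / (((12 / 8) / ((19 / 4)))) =-46361 / 102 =-454.52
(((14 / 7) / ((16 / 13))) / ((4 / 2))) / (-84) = -13 / 1344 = -0.01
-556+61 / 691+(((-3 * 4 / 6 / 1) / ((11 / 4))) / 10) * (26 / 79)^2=-131858127889 / 237189205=-555.92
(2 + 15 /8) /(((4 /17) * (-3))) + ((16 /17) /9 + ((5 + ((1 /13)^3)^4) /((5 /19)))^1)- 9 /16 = 7444320648760834549 /570337123798334880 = 13.05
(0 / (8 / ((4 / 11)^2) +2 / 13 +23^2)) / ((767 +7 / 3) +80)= 0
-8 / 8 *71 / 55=-71 / 55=-1.29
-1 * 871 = -871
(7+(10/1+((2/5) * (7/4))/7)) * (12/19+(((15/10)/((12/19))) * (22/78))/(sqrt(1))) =4629/208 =22.25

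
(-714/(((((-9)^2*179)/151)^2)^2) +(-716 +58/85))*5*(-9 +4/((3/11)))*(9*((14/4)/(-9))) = 70935.67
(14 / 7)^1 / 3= 2 / 3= 0.67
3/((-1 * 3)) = -1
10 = 10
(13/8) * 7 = 91/8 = 11.38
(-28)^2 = 784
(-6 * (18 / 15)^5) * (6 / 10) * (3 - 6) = 419904 / 15625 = 26.87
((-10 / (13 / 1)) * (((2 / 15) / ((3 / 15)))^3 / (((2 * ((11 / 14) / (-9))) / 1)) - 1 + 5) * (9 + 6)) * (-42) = 159600 / 143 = 1116.08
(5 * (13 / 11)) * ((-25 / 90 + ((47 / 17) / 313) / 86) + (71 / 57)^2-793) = -12752005790420 / 2725730139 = -4678.38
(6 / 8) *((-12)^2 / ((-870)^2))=3 / 21025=0.00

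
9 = 9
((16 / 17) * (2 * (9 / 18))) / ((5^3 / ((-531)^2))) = 4511376 / 2125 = 2123.00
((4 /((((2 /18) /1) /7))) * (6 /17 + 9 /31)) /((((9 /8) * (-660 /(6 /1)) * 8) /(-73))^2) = 4215239 /4782525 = 0.88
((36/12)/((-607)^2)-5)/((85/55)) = -20264662/6263633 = -3.24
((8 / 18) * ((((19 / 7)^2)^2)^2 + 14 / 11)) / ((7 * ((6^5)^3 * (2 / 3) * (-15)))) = -37379980133 / 939196174201607798784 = -0.00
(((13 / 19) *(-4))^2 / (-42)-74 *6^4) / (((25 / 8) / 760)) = -46531172864 / 1995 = -23323896.17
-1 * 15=-15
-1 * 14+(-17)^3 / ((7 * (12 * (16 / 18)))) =-79.80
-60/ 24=-5/ 2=-2.50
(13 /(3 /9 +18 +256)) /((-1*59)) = -39 /48557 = -0.00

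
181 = 181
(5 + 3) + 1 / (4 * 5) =161 / 20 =8.05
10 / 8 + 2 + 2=5.25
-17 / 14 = -1.21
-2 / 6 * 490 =-490 / 3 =-163.33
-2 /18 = -0.11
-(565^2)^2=-101904600625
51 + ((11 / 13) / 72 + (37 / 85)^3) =29370037583 / 574821000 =51.09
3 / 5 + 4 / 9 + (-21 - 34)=-53.96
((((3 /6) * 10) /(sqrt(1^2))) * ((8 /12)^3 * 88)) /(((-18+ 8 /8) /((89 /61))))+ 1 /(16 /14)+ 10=-70327 /223992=-0.31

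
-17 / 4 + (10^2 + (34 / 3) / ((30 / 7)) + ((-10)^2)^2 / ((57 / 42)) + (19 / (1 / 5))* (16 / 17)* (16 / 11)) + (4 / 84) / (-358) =6087702376909 / 801343620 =7596.87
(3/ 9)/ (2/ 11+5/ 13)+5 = 1358/ 243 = 5.59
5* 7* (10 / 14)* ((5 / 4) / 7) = 125 / 28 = 4.46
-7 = -7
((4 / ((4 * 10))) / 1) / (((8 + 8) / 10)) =1 / 16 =0.06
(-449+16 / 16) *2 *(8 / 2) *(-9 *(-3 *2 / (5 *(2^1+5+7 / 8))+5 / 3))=244224 / 5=48844.80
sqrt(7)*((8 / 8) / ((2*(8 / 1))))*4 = sqrt(7) / 4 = 0.66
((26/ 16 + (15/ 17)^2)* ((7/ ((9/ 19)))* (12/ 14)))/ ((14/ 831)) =29246491/ 16184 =1807.12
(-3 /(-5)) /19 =3 /95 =0.03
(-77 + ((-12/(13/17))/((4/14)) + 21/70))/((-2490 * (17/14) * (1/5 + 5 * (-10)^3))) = -119777/13756699710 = -0.00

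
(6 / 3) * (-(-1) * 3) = 6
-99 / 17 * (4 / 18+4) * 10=-4180 / 17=-245.88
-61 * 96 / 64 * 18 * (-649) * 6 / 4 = 3206709 / 2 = 1603354.50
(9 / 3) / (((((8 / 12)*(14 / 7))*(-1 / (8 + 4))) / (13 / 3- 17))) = 342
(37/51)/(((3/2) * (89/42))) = 1036/4539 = 0.23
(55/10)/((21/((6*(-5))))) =-55/7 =-7.86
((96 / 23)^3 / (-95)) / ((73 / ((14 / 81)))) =-458752 / 253134435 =-0.00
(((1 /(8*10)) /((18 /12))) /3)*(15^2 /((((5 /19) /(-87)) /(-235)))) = 388455 /8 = 48556.88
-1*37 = -37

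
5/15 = 1/3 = 0.33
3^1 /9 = 1 /3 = 0.33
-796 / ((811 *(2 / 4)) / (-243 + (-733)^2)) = -854977232 / 811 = -1054225.93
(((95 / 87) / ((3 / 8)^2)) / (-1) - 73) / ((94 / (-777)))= 16378901 / 24534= 667.60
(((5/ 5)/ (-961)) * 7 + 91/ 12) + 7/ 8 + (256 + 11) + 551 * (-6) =-3030.55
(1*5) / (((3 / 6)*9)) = 10 / 9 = 1.11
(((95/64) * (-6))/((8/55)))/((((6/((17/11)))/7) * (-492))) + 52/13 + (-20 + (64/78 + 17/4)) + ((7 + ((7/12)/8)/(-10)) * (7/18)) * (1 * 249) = 32735509559/49121280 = 666.42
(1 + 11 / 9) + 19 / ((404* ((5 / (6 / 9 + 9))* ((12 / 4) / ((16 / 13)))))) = 133504 / 59085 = 2.26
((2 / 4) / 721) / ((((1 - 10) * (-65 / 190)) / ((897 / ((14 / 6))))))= 437 / 5047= 0.09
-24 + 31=7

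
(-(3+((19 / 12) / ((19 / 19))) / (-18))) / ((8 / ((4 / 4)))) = -629 / 1728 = -0.36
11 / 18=0.61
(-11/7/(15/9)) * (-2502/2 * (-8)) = -330264/35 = -9436.11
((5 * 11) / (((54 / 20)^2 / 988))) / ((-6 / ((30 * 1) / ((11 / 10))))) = -24700000 / 729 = -33882.03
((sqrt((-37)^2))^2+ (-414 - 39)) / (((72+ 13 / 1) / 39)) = 35724 / 85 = 420.28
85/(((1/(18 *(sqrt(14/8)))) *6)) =255 *sqrt(7)/2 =337.33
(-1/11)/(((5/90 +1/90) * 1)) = -15/11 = -1.36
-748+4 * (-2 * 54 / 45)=-3788 / 5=-757.60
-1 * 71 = -71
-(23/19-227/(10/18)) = 38702/95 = 407.39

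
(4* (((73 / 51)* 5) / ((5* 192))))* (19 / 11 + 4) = 511 / 2992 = 0.17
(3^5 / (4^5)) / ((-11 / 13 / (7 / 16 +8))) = -2.37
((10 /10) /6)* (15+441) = 76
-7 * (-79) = 553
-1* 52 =-52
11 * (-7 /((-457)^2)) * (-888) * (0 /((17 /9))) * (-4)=0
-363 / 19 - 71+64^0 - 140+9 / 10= -43359 / 190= -228.21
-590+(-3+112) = -481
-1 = -1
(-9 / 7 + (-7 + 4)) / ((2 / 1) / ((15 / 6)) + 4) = -25 / 28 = -0.89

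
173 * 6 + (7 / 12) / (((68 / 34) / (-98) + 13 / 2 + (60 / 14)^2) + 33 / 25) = 399279427 / 384654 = 1038.02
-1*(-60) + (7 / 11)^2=7309 / 121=60.40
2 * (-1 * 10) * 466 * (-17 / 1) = 158440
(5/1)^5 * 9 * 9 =253125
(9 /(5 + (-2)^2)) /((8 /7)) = 7 /8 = 0.88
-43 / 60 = -0.72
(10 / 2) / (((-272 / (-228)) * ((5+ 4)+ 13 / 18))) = 513 / 1190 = 0.43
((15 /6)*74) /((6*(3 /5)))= 925 /18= 51.39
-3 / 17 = -0.18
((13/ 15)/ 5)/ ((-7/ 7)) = -0.17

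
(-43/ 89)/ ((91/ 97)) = -4171/ 8099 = -0.52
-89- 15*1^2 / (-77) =-6838 / 77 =-88.81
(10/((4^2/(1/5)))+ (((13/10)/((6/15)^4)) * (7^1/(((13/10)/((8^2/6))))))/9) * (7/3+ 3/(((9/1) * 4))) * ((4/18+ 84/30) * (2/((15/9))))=34523311/12150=2841.42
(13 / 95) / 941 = 13 / 89395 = 0.00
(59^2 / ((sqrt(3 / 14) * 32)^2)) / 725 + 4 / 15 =107109 / 371200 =0.29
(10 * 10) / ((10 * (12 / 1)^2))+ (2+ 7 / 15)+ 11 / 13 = 3.38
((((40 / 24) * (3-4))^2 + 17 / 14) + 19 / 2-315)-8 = -19499 / 63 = -309.51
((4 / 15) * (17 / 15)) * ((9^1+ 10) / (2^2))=1.44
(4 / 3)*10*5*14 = 2800 / 3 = 933.33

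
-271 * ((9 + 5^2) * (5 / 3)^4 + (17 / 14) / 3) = -80746889 / 1134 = -71205.37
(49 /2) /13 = 49 /26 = 1.88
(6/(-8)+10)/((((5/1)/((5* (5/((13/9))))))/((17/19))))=28305/988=28.65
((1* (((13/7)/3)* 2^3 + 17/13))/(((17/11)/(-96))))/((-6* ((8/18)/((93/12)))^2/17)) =335012.12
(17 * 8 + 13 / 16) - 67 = 1117 / 16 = 69.81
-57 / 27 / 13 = -19 / 117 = -0.16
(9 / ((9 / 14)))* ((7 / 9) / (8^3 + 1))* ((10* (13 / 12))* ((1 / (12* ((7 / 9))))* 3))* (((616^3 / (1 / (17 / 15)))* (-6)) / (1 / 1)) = -180801677056 / 1539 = -117479972.10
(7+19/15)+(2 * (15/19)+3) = 3661/285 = 12.85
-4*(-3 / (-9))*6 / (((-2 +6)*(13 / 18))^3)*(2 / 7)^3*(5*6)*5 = -874800 / 753571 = -1.16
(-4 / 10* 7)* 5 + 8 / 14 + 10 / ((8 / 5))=-201 / 28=-7.18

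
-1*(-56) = 56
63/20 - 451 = -8957/20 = -447.85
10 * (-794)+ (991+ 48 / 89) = -618413 / 89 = -6948.46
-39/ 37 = -1.05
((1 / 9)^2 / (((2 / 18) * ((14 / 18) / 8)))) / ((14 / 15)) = 60 / 49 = 1.22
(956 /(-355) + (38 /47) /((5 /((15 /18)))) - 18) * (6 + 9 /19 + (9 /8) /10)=-1029041 /7600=-135.40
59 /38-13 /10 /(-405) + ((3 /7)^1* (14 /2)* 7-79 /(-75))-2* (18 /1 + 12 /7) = -4260559 /269325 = -15.82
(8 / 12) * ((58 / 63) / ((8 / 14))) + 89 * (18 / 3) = 14447 / 27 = 535.07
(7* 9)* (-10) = -630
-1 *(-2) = 2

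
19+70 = 89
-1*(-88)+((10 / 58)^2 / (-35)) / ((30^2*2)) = 186500159 / 2119320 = 88.00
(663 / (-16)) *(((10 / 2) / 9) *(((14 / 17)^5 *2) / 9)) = -1.94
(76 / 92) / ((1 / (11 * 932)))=194788 / 23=8469.04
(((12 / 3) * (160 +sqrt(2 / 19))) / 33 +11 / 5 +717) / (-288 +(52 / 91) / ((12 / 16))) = -2.57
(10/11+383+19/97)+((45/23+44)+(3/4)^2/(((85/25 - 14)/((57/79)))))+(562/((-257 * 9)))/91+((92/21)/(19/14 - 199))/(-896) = 205873573712014215929/478752866792095896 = 430.02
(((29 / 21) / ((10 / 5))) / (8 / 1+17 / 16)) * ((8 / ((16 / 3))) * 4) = 16 / 35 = 0.46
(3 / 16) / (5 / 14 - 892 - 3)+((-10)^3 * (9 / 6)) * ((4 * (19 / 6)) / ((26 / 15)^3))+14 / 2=-267208231779 / 73379800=-3641.44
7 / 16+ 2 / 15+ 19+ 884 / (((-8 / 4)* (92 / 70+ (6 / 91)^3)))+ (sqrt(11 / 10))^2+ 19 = -176267710961 / 594374160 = -296.56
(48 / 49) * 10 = 480 / 49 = 9.80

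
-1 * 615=-615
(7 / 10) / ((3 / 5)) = 7 / 6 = 1.17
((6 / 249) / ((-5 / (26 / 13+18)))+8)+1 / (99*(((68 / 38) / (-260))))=6.44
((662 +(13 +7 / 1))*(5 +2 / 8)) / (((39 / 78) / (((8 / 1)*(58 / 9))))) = 1107568 / 3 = 369189.33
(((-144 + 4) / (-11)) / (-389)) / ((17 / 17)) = -140 / 4279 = -0.03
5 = 5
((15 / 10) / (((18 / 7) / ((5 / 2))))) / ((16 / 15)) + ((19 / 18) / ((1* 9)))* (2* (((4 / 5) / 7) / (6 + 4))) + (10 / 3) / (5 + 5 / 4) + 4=10710769 / 1814400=5.90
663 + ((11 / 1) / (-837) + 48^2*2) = 4411816 / 837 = 5270.99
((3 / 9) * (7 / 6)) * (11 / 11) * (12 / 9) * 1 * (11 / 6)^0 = 14 / 27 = 0.52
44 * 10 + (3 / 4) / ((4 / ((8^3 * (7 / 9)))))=1544 / 3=514.67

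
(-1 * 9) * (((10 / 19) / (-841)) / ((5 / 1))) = 0.00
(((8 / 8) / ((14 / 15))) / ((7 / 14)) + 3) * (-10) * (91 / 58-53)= 536940 / 203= 2645.02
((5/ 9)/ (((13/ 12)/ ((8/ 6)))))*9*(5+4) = 720/ 13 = 55.38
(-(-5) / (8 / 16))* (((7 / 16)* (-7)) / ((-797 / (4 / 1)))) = 245 / 1594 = 0.15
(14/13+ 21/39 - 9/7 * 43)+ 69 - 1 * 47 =-2882/91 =-31.67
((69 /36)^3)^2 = 148035889 /2985984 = 49.58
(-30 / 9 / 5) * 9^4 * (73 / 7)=-319302 / 7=-45614.57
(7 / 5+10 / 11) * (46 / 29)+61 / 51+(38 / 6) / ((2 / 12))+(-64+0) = -1719733 / 81345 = -21.14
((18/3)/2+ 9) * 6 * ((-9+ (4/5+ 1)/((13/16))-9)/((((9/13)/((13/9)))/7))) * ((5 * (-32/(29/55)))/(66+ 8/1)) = 73032960/1073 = 68064.27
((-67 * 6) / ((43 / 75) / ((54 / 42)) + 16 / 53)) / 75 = -191754 / 26753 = -7.17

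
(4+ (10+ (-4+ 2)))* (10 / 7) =120 / 7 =17.14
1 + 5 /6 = 11 /6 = 1.83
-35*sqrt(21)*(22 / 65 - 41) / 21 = 881*sqrt(21) / 13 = 310.56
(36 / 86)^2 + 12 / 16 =6843 / 7396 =0.93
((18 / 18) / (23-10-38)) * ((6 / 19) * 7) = -42 / 475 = -0.09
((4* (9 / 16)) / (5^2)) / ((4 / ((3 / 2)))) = 27 / 800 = 0.03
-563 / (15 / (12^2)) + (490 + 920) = -19974 / 5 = -3994.80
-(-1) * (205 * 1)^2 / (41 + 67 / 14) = 588350 / 641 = 917.86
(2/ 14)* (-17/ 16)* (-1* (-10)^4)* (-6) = -63750/ 7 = -9107.14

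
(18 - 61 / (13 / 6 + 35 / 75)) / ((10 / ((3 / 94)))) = -306 / 18565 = -0.02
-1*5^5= -3125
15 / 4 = 3.75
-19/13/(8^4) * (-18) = 171/26624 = 0.01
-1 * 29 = -29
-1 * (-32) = 32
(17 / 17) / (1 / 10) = 10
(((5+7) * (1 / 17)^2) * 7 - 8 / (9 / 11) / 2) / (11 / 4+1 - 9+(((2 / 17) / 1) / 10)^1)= 18400 / 20961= 0.88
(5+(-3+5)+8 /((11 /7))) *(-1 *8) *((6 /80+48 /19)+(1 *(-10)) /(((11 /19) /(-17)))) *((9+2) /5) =-17335829 /275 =-63039.38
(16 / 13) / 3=16 / 39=0.41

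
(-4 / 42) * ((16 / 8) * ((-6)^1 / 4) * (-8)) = -16 / 7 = -2.29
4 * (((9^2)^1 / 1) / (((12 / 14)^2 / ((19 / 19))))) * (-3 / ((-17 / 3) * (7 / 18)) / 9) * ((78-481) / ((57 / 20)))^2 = 8185413600 / 6137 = 1333780.94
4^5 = 1024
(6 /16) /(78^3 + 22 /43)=129 /163246064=0.00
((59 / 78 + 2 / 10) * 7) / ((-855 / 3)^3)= -0.00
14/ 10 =7/ 5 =1.40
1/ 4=0.25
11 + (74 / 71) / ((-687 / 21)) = 10.97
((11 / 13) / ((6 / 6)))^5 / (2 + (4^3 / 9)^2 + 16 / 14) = 91315917 / 11307357022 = 0.01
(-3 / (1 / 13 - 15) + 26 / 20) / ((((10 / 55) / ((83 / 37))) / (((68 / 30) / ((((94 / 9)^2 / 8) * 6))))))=101693592 / 198202525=0.51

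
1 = 1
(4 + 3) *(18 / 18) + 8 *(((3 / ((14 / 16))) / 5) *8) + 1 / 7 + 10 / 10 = 52.03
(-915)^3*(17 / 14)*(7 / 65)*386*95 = -47755468886625 / 13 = -3673497606663.46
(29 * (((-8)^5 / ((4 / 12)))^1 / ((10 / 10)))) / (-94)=1425408 / 47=30327.83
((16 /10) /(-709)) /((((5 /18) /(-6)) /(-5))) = -864 /3545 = -0.24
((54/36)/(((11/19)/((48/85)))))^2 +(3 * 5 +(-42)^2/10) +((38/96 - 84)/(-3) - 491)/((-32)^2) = 24890970472109/128909721600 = 193.09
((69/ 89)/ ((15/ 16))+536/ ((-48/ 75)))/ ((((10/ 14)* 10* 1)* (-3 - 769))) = 5212473/ 34354000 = 0.15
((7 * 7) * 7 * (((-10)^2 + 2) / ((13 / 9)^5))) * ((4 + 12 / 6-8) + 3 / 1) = 2065888314 / 371293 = 5564.04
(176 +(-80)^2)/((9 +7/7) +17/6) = 39456/77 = 512.42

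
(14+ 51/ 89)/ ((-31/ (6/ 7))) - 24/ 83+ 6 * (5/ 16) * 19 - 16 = 242792359/ 12823832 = 18.93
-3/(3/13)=-13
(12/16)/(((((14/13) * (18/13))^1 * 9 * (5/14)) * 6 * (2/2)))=169/6480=0.03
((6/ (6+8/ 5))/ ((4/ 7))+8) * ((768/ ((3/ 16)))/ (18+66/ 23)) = 524768/ 285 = 1841.29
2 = 2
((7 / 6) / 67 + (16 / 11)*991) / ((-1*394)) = -6374189 / 1742268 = -3.66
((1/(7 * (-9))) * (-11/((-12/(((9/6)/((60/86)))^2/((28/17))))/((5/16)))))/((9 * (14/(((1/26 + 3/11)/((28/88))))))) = -30772907/310671728640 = -0.00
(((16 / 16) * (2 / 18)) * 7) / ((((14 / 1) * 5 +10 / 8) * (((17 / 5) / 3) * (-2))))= -14 / 2907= -0.00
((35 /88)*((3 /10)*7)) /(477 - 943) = -147 /82016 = -0.00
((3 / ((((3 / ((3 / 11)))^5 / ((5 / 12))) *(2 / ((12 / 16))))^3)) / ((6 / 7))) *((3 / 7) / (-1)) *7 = -2625 / 273760136030824103936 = -0.00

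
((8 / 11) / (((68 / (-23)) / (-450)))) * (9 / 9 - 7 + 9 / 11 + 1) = -952200 / 2057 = -462.91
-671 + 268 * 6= 937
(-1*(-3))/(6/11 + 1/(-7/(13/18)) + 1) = 2.08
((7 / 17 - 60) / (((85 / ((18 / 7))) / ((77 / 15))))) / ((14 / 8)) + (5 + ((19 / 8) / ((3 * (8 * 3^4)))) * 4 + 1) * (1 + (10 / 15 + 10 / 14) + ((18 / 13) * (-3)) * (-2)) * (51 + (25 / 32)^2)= 12985754394763537 / 3926419660800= 3307.28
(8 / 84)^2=4 / 441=0.01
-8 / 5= -1.60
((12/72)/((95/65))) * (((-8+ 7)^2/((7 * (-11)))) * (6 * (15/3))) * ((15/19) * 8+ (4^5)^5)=-198640912135806920/3971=-50022894015564.57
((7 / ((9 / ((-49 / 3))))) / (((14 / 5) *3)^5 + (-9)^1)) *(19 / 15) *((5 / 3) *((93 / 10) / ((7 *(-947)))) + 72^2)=-39991943481875 / 20045549897298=-2.00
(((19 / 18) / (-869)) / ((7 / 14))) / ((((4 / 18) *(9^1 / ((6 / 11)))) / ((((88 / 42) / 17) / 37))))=-76 / 34435863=-0.00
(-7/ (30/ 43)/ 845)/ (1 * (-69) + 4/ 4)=301/ 1723800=0.00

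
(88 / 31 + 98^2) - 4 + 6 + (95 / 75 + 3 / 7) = 9610.53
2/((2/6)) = 6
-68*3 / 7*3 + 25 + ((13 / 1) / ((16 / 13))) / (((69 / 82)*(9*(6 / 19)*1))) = -12104539 / 208656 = -58.01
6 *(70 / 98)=4.29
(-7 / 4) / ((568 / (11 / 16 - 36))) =3955 / 36352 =0.11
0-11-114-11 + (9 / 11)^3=-180287 / 1331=-135.45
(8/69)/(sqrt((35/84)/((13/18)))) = 8 * sqrt(390)/1035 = 0.15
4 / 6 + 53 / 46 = 251 / 138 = 1.82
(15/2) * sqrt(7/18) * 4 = 5 * sqrt(14) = 18.71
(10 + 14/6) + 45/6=119/6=19.83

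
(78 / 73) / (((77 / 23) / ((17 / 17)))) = 1794 / 5621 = 0.32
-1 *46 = -46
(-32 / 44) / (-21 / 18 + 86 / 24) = -96 / 319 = -0.30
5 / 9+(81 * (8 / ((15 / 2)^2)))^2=749621 / 5625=133.27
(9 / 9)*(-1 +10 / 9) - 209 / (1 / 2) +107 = -2798 / 9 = -310.89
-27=-27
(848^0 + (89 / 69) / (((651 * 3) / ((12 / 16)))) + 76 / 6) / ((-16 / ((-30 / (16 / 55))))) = 675306775 / 7666176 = 88.09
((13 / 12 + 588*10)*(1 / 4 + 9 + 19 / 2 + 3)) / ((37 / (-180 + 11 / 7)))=-2556224633 / 4144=-616849.57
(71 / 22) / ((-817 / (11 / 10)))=-71 / 16340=-0.00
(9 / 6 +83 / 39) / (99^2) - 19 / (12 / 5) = -12103669 / 1528956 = -7.92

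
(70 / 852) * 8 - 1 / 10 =1187 / 2130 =0.56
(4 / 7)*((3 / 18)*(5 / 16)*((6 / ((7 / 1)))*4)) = 5 / 49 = 0.10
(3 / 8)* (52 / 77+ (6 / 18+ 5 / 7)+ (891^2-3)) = 22923277 / 77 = 297704.90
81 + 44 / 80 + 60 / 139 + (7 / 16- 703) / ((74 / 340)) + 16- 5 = -644933889 / 205720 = -3135.01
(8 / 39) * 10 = 80 / 39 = 2.05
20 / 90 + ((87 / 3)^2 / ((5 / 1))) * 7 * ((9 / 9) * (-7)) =-8241.58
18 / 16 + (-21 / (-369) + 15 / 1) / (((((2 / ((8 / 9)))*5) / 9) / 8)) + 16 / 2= 519007 / 4920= 105.49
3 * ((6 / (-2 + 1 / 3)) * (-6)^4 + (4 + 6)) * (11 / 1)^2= -8449914 / 5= -1689982.80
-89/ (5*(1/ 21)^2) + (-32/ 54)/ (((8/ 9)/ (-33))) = -39139/ 5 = -7827.80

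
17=17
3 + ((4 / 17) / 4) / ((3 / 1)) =154 / 51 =3.02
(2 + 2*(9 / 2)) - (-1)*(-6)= 5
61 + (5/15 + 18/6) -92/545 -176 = -182851/1635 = -111.84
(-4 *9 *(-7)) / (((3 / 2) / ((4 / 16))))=42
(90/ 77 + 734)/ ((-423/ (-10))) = 566080/ 32571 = 17.38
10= 10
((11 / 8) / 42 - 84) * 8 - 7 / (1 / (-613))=152009 / 42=3619.26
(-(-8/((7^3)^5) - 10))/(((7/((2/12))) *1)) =7912602516573/33232930569601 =0.24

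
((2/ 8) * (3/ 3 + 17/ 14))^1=31/ 56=0.55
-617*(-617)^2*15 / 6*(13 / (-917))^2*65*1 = -12901064831525 / 1681778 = -7671086.69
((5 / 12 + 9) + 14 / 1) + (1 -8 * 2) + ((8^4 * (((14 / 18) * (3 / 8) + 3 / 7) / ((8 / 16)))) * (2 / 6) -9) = 495469 / 252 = 1966.15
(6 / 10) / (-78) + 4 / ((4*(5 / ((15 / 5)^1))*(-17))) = -19 / 442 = -0.04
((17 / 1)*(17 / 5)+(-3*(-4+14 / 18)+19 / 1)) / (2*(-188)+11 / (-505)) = -130997 / 569673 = -0.23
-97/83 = -1.17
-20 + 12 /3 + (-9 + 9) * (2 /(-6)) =-16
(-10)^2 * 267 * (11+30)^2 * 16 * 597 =428719550400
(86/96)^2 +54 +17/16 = 128713/2304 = 55.87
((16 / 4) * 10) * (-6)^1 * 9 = -2160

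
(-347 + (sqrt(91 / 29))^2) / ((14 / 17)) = -84762 / 203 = -417.55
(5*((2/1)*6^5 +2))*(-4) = -311080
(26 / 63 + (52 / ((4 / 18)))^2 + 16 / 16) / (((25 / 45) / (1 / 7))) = 14080.48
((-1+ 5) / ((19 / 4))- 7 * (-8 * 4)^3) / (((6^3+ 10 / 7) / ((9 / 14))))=9805860 / 14459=678.18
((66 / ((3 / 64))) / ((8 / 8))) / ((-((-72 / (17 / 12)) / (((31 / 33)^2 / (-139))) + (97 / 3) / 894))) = -61692694272 / 350765731697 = -0.18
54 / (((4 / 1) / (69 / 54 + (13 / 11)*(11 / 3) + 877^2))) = 41533269 / 4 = 10383317.25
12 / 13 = 0.92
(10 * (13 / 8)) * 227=14755 / 4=3688.75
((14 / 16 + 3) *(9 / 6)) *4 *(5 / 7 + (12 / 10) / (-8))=7347 / 560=13.12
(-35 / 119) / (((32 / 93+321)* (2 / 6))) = -0.00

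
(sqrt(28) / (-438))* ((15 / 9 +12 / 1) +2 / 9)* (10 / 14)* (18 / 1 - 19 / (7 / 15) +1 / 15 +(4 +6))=166000* sqrt(7) / 289737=1.52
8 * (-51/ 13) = -408/ 13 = -31.38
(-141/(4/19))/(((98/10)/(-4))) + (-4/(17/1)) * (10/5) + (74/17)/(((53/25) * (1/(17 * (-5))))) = 4342869/44149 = 98.37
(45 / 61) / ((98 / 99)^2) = 441045 / 585844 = 0.75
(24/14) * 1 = 12/7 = 1.71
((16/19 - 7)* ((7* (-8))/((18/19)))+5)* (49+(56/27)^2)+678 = 1648055/81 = 20346.36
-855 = -855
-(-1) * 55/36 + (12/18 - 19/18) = 41/36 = 1.14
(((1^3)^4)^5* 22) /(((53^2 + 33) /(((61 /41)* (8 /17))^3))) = 0.00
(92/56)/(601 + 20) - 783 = -295973/378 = -783.00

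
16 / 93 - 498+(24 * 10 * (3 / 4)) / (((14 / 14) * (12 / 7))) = -36533 / 93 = -392.83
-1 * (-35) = 35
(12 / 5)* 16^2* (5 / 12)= 256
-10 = -10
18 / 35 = 0.51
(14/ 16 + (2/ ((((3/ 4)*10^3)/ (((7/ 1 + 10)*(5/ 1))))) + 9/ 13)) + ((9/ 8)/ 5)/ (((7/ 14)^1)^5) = 70153/ 7800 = 8.99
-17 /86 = -0.20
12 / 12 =1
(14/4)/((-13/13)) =-7/2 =-3.50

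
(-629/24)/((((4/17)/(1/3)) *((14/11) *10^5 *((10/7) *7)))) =-117623/4032000000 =-0.00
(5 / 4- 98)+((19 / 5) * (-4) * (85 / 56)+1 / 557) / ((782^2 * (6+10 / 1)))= -7381892287193 / 76298626432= -96.75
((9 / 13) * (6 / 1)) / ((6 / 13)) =9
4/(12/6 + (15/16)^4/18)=1.96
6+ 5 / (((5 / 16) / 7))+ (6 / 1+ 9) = 133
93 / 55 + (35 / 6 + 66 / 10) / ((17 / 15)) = 23677 / 1870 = 12.66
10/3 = 3.33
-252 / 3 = -84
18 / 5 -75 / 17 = -69 / 85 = -0.81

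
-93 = -93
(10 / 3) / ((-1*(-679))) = 0.00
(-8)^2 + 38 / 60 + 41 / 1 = 3169 / 30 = 105.63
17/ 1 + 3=20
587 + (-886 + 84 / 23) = -6793 / 23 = -295.35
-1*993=-993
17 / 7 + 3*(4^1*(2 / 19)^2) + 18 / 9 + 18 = 57013 / 2527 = 22.56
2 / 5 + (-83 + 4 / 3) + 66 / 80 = -9653 / 120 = -80.44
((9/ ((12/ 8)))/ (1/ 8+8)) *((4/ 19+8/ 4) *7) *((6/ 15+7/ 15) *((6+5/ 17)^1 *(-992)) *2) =-998602752/ 8075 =-123665.98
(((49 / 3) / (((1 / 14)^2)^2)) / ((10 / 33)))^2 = 107186928084544 / 25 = 4287477123381.76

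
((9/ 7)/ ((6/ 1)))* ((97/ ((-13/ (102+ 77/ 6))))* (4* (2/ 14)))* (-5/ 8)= 25705/ 392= 65.57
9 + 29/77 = 722/77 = 9.38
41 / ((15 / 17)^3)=201433 / 3375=59.68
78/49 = 1.59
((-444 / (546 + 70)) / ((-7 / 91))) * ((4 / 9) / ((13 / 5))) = 370 / 231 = 1.60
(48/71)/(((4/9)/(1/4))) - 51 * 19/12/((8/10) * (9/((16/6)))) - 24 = -205223/3834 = -53.53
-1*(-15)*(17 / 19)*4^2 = 4080 / 19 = 214.74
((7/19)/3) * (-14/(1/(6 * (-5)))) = 980/19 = 51.58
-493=-493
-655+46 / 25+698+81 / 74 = 84979 / 1850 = 45.93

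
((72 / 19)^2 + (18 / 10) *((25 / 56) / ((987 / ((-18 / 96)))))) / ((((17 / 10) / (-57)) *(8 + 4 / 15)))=-343832402475 / 5903344384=-58.24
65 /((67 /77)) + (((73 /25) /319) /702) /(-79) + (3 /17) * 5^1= 38075674196353 /503754129450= 75.58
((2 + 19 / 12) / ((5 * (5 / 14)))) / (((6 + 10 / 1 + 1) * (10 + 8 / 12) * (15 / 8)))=0.01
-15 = -15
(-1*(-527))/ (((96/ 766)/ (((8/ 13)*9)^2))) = 21798828/ 169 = 128987.15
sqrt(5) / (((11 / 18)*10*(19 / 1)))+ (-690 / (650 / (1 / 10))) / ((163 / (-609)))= 9*sqrt(5) / 1045+ 42021 / 105950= 0.42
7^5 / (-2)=-16807 / 2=-8403.50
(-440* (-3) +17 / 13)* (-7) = -120239 / 13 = -9249.15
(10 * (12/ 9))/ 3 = 40/ 9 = 4.44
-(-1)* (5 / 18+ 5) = 95 / 18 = 5.28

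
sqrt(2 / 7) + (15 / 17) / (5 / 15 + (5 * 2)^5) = 45 / 5100017 + sqrt(14) / 7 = 0.53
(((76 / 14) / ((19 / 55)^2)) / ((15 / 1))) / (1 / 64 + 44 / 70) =387200 / 82251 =4.71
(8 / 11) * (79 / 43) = 632 / 473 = 1.34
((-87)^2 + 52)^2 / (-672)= -58079641 / 672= -86428.04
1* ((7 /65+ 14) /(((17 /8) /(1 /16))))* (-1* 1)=-917 /2210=-0.41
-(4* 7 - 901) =873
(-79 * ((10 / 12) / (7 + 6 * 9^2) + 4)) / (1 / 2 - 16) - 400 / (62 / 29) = -166.70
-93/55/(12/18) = -279/110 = -2.54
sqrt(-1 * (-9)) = 3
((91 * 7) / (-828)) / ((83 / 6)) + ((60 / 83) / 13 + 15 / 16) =1116757 / 1191216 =0.94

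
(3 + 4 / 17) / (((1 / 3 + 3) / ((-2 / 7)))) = -33 / 119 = -0.28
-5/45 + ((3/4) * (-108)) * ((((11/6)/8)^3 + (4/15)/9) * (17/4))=-10656821/737280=-14.45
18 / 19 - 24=-438 / 19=-23.05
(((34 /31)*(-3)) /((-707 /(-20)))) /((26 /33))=-33660 /284921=-0.12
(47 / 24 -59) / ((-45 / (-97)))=-132793 / 1080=-122.96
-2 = -2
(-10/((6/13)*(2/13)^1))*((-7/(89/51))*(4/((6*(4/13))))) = 1307215/1068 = 1223.98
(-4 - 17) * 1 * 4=-84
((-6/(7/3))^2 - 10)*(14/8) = -83/14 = -5.93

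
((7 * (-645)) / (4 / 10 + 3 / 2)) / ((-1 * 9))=15050 / 57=264.04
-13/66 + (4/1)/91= -919/6006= -0.15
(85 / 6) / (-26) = -85 / 156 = -0.54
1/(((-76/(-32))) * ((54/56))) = 224/513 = 0.44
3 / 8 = 0.38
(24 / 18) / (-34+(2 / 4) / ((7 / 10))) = -0.04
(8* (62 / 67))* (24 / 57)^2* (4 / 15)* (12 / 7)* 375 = 38092800 / 169309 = 224.99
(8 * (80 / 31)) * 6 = 3840 / 31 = 123.87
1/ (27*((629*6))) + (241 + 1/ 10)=61419022/ 254745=241.10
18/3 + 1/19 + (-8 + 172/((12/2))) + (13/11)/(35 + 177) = 3552377/132924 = 26.72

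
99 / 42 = 33 / 14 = 2.36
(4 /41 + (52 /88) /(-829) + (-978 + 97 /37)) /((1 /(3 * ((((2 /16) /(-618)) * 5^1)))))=134915794795 /45595291808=2.96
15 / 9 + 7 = 26 / 3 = 8.67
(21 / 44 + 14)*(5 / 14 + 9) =11921 / 88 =135.47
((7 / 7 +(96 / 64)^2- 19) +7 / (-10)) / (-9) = 329 / 180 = 1.83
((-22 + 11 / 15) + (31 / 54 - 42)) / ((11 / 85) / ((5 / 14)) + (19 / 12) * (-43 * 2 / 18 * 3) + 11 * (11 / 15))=2877590 / 654783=4.39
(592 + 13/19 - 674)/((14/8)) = -6180/133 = -46.47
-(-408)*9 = 3672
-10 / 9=-1.11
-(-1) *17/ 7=17/ 7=2.43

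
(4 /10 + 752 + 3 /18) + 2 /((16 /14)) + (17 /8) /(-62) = 5611861 /7440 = 754.28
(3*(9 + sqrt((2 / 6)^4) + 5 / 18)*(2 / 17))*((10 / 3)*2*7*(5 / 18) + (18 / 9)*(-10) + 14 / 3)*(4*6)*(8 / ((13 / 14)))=-745472 / 459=-1624.12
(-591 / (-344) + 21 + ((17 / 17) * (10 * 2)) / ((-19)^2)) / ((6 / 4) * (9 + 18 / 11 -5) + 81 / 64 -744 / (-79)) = 19660916440 / 16522262079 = 1.19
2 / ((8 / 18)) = 9 / 2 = 4.50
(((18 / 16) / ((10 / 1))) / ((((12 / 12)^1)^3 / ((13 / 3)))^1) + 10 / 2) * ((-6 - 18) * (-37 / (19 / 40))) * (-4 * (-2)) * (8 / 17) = 12474624 / 323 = 38621.13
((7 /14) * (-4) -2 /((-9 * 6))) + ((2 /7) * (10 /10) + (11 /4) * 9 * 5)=92287 /756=122.07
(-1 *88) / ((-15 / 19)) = 1672 / 15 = 111.47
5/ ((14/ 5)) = 25/ 14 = 1.79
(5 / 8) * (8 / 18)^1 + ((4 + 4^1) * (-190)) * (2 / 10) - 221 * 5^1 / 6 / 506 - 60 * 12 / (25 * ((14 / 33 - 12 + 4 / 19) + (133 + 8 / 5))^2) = -413393861845949417 / 1359454326303348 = -304.09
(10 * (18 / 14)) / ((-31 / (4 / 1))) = -360 / 217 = -1.66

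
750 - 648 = 102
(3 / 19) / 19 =3 / 361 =0.01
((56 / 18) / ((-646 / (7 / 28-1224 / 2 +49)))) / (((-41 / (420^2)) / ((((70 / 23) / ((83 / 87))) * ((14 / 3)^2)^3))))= -2360281827772288000 / 6143255541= -384207007.51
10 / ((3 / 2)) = 20 / 3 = 6.67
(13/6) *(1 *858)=1859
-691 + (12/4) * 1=-688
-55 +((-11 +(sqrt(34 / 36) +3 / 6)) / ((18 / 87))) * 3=-829 / 4 +29 * sqrt(34) / 12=-193.16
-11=-11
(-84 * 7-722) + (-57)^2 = 1939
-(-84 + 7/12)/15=5.56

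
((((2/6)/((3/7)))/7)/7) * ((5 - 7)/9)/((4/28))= -2/81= -0.02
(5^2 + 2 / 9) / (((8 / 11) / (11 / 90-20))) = -4467133 / 6480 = -689.37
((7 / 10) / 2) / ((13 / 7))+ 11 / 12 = 431 / 390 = 1.11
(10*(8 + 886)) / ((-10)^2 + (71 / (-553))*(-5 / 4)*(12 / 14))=13842696 / 155053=89.28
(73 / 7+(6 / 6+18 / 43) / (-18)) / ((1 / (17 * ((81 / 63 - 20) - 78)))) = -17016.48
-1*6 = -6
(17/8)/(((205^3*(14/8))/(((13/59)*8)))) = 884/3558046625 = 0.00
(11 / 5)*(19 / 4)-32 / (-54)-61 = -26977 / 540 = -49.96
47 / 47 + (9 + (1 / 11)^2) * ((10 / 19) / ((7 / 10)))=125093 / 16093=7.77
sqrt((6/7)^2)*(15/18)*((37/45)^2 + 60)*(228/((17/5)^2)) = 46690220/54621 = 854.80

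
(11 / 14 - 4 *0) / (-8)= -11 / 112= -0.10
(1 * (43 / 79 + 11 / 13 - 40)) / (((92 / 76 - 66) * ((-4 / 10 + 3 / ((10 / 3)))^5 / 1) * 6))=12054208 / 3792711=3.18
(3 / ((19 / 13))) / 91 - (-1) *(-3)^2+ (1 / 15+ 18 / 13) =271639 / 25935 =10.47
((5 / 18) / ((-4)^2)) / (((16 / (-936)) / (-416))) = 845 / 2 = 422.50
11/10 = 1.10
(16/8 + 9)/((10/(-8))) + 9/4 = -131/20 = -6.55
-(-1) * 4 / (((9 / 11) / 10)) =440 / 9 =48.89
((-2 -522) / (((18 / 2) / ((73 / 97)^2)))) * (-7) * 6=39093544 / 28227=1384.97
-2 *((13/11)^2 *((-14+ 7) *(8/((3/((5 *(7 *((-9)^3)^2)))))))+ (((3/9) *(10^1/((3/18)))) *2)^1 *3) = 117356315520/121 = 969886905.12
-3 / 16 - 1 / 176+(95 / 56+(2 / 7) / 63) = 29257 / 19404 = 1.51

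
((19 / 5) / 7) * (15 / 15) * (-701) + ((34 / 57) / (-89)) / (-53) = -3581065021 / 9410415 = -380.54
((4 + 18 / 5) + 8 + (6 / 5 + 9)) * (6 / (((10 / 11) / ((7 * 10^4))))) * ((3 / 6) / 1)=5959800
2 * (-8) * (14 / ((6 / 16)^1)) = -1792 / 3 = -597.33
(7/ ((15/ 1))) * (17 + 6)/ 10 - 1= 11/ 150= 0.07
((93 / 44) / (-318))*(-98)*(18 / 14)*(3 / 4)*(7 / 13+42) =3240027 / 121264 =26.72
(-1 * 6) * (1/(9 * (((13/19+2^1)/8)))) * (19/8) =-722/153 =-4.72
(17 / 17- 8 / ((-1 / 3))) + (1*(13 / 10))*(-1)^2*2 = 138 / 5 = 27.60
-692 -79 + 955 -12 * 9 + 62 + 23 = 161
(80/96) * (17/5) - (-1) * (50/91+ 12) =8399/546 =15.38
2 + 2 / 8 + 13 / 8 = 31 / 8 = 3.88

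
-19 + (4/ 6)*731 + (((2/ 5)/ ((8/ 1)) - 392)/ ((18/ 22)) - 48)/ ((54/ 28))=52663/ 270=195.05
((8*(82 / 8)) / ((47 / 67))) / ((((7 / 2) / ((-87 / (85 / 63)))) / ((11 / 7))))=-94639644 / 27965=-3384.22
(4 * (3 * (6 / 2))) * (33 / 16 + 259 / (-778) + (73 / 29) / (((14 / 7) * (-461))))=62.17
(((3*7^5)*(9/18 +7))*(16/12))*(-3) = -1512630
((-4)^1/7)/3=-4/21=-0.19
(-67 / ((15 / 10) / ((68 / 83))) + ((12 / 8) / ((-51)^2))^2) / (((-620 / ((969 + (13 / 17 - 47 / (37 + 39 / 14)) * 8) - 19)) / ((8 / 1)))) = 8186381921872259 / 18313953101793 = 447.00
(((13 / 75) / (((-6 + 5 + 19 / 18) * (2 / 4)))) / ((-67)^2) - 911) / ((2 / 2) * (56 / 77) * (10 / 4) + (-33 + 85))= -1124605009 / 66437200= -16.93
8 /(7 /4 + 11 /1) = 0.63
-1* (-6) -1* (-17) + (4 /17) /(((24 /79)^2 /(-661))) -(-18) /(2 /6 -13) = -77377039 /46512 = -1663.59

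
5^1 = 5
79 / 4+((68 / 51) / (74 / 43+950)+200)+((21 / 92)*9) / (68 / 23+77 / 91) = 2562574867 / 11632647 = 220.29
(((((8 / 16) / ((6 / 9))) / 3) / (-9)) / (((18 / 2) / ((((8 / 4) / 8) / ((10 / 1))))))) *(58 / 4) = -29 / 25920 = -0.00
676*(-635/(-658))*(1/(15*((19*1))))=42926/18753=2.29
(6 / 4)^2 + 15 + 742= 3037 / 4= 759.25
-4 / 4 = -1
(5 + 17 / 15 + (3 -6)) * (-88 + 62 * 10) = 25004 / 15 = 1666.93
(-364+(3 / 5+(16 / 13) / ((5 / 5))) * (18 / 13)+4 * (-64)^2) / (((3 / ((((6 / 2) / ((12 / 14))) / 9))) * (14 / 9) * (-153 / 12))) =-1504338 / 14365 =-104.72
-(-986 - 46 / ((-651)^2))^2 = -174613525020380224 / 179607287601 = -972196.21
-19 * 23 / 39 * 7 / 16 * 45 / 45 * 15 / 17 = -15295 / 3536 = -4.33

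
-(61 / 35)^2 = -3721 / 1225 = -3.04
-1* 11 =-11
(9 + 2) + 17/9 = 116/9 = 12.89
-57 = -57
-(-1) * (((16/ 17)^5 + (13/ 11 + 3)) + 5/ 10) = 169313943/ 31236854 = 5.42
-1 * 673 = -673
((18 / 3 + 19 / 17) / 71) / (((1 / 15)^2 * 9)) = 3025 / 1207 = 2.51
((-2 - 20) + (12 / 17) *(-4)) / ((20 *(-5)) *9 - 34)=211 / 7939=0.03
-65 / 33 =-1.97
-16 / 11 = -1.45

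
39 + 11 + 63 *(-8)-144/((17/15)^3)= -2716502/4913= -552.92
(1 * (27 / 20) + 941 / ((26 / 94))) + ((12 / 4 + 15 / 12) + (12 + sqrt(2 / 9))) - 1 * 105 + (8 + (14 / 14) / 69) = sqrt(2) / 3 + 14902271 / 4485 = 3323.16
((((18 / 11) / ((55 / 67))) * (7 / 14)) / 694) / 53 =603 / 22253110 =0.00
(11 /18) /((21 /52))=286 /189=1.51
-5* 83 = -415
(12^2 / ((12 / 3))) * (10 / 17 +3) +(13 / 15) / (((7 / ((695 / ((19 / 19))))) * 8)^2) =42009673 / 159936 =262.67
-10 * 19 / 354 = -95 / 177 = -0.54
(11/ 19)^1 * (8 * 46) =213.05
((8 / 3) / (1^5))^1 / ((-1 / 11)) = -29.33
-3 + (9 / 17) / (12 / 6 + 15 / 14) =-2.83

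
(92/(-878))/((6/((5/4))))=-115/5268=-0.02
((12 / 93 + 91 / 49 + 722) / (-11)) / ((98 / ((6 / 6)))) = -157105 / 233926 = -0.67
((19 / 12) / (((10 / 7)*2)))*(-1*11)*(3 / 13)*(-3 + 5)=-1463 / 520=-2.81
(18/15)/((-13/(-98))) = 588/65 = 9.05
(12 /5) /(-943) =-12 /4715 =-0.00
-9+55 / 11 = -4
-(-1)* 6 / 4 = 3 / 2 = 1.50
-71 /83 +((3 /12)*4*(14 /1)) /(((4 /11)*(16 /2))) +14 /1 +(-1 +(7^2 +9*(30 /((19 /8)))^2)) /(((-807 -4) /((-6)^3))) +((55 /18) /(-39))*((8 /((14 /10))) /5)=394641871215757 /955281324816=413.12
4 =4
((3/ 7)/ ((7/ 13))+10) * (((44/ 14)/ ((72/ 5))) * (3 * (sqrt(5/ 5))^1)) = 7.07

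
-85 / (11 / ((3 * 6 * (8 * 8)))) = -97920 / 11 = -8901.82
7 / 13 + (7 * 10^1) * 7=6377 / 13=490.54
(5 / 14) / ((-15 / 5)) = -5 / 42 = -0.12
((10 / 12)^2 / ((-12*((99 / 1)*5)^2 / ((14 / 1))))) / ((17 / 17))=-7 / 2117016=-0.00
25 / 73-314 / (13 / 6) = -137207 / 949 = -144.58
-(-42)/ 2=21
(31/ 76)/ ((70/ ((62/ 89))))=961/ 236740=0.00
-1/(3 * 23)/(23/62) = -62/1587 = -0.04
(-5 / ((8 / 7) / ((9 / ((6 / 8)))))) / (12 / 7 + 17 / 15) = -11025 / 598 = -18.44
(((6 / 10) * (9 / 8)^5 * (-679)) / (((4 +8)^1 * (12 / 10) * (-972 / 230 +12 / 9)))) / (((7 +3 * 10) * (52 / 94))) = 216709534755 / 251678162944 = 0.86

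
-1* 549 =-549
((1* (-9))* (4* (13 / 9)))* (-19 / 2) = 494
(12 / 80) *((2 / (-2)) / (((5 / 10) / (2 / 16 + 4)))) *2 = -99 / 40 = -2.48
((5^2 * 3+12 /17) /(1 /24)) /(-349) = -5.21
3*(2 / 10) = 3 / 5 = 0.60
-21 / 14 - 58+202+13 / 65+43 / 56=40171 / 280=143.47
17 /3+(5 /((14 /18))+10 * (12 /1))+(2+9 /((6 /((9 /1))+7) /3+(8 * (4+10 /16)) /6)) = 135.13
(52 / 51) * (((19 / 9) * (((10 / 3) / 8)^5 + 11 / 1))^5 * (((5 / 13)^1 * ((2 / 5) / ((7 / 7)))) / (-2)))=-382595918355253988728714014403826522543 / 718214027568492971151045156667392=-532704.60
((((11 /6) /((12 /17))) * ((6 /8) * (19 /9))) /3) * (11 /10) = 39083 /25920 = 1.51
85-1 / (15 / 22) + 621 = 10568 / 15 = 704.53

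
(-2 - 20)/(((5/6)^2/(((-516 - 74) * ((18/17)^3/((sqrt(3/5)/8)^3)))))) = 31006457856 * sqrt(15)/4913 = 24442803.77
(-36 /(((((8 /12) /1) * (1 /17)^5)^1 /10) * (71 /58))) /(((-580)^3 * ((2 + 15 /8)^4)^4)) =1348832979025183899648 /1085879050566154482211560724775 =0.00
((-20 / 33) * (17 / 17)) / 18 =-10 / 297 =-0.03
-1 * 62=-62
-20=-20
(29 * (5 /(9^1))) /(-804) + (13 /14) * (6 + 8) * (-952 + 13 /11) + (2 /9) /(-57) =-6231107743 /504108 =-12360.66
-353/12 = -29.42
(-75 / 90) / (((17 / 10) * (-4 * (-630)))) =-5 / 25704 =-0.00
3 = 3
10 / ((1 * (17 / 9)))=90 / 17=5.29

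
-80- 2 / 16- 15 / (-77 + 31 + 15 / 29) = -841999 / 10552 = -79.80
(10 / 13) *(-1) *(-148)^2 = -219040 / 13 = -16849.23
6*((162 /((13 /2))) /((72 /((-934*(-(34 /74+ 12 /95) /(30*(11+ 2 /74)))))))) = 2884659 /839800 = 3.43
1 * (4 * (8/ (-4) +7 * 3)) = 76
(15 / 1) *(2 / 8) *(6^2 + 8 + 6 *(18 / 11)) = 201.82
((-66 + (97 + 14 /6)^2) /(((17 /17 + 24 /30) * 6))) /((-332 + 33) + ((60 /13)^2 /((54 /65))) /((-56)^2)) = -1123795400 /370249947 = -3.04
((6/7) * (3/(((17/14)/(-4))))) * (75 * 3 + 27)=-36288/17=-2134.59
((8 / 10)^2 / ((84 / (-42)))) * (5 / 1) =-8 / 5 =-1.60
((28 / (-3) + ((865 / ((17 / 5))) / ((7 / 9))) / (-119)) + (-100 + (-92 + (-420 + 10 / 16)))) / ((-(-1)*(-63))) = 211890617 / 21411432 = 9.90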